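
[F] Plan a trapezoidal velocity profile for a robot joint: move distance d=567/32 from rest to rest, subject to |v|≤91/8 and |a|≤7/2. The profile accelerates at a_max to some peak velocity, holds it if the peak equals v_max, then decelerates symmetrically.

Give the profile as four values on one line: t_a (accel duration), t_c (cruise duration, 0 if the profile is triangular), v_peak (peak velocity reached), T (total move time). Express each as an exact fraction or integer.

t_a=9/4 t_c=0 v_peak=63/8 T=9/2

(v_max)²/a_max = (91/8)²/(7/2) = 1183/32
567/32 < 1183/32 → triangular
v_peak = √(567/32·7/2) = √(3969/64) = 63/8
t_a = (63/8)/(7/2) = 9/4; t_c = 0
T = 2·9/4 = 9/2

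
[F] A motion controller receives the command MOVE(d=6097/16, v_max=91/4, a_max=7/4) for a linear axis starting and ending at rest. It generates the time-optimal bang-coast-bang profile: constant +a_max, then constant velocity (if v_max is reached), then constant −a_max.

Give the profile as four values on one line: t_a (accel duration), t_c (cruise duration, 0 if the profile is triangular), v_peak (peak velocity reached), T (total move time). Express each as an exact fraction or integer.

t_a=13 t_c=15/4 v_peak=91/4 T=119/4

v_max²/a_max = (91/4)²/(7/4) = 1183/4
6097/16 ≥ 1183/4 so v_max reached
t_a = (91/4)/(7/4) = 13; v_peak = 91/4
d_cruise = 6097/16 − 1183/4 = 1365/16; t_c = (1365/16)/(91/4) = 15/4
T = 2·13 + 15/4 = 119/4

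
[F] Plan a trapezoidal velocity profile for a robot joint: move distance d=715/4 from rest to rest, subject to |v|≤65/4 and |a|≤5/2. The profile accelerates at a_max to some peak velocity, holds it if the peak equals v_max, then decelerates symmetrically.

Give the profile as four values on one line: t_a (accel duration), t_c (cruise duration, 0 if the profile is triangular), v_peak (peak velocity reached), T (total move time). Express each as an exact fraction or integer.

v_max²/a_max = (65/4)²/(5/2) = 845/8
715/4 ≥ 845/8 ⇒ cruise phase
t_a = (65/4)/(5/2) = 13/2; v_peak = 65/4
d_cruise = 715/4 − 845/8 = 585/8; t_c = (585/8)/(65/4) = 9/2
T = 2·13/2 + 9/2 = 35/2

t_a=13/2 t_c=9/2 v_peak=65/4 T=35/2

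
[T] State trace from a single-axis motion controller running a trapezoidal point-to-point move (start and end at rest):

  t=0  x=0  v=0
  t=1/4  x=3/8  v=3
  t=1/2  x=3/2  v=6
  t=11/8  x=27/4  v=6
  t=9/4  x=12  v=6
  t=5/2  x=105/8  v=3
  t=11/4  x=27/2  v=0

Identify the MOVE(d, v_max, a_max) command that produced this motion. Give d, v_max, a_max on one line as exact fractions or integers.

final state: t=11/4, x=27/2, v=0 → d = 27/2
a_max = (3−0)/(1/4−0) = 12
max v = 6 over t∈[1/2,9/4] → v_max = 6
check: 6·(1/2+7/4) = 27/2 ✓

d=27/2 v_max=6 a_max=12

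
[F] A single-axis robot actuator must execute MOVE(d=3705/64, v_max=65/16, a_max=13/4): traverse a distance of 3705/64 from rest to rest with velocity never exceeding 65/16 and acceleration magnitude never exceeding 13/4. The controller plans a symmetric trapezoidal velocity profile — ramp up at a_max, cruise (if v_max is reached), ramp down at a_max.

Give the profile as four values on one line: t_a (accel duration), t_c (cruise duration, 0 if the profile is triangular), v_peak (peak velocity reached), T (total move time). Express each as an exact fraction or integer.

(v_max)²/a_max = (65/16)²/(13/4) = 325/64
3705/64 ≥ 325/64 ⇒ cruise phase
t_a = (65/16)/(13/4) = 5/4; v_peak = 65/16
d_cruise = 3705/64 − 325/64 = 845/16; t_c = (845/16)/(65/16) = 13
T = 2·5/4 + 13 = 31/2

t_a=5/4 t_c=13 v_peak=65/16 T=31/2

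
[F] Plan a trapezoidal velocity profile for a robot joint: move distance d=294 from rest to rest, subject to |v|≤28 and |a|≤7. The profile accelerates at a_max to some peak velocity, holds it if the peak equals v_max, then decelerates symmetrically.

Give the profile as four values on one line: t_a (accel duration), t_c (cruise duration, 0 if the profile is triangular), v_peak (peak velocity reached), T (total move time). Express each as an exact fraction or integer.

t_a=4 t_c=13/2 v_peak=28 T=29/2

v_max²/a_max = 28²/7 = 112
294 ≥ 112 ⇒ cruise phase
t_a = 28/7 = 4; v_peak = 28
d_cruise = 294 − 112 = 182; t_c = 182/28 = 13/2
T = 2·4 + 13/2 = 29/2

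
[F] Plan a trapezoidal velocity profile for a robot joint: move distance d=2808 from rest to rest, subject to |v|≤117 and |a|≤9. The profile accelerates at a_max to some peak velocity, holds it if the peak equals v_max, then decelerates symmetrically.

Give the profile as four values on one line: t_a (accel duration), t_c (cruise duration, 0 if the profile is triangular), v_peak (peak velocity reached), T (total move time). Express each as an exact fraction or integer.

vₘ²/aₘ = 117²/9 = 1521
2808 ≥ 1521 so v_max reached
t_a = 117/9 = 13; v_peak = 117
d_cruise = 2808 − 1521 = 1287; t_c = 1287/117 = 11
T = 2·13 + 11 = 37

t_a=13 t_c=11 v_peak=117 T=37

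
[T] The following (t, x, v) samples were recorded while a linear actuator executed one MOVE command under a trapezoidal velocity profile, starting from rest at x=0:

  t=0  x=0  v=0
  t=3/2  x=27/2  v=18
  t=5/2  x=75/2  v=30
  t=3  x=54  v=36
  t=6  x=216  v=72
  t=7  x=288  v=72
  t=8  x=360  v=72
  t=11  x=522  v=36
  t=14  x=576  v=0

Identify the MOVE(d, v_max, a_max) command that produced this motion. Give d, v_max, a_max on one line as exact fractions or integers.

final state: t=14, x=576, v=0 → d = 576
a_max = (18−0)/(3/2−0) = 12
max v = 72 over t∈[6,8] → v_max = 72
check: 72·(6+2) = 576 ✓

d=576 v_max=72 a_max=12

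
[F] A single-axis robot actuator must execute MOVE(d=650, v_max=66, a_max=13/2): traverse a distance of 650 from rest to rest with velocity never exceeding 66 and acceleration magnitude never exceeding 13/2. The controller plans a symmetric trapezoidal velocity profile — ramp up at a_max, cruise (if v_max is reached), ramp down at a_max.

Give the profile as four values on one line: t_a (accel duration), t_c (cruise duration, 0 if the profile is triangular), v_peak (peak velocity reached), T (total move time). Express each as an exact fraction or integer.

v_max²/a_max = 66²/(13/2) = 8712/13
650 < 8712/13 → triangular
v_peak = √(650·13/2) = √4225 = 65
t_a = 65/(13/2) = 10; t_c = 0
T = 2·10 = 20

t_a=10 t_c=0 v_peak=65 T=20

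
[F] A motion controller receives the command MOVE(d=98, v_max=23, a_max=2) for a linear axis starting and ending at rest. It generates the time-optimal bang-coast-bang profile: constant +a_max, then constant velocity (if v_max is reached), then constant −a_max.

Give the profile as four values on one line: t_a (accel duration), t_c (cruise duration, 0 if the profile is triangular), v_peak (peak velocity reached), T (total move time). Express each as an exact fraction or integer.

t_a=7 t_c=0 v_peak=14 T=14

v_max²/a_max = 23²/2 = 529/2
98 < 529/2 → triangular
v_peak = √(98·2) = √196 = 14
t_a = 14/2 = 7; t_c = 0
T = 2·7 = 14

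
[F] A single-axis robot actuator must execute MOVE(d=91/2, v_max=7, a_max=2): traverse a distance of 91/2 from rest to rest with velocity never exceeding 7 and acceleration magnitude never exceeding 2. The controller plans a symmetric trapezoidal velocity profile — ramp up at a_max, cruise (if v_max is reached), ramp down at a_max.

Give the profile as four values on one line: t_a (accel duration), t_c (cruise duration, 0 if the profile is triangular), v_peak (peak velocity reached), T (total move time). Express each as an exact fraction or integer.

t_a=7/2 t_c=3 v_peak=7 T=10

(v_max)²/a_max = 7²/2 = 49/2
91/2 ≥ 49/2 so v_max reached
t_a = 7/2; v_peak = 7
d_cruise = 91/2 − 49/2 = 21; t_c = 21/7 = 3
T = 2·7/2 + 3 = 10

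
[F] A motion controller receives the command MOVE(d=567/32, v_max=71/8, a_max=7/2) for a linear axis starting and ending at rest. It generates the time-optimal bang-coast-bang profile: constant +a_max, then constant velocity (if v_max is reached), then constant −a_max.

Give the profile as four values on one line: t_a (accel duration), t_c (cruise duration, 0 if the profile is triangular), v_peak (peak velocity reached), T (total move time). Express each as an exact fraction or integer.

t_a=9/4 t_c=0 v_peak=63/8 T=9/2

(v_max)²/a_max = (71/8)²/(7/2) = 5041/224
567/32 < 5041/224 ⇒ no cruise
v_peak = √(567/32·7/2) = √(3969/64) = 63/8
t_a = (63/8)/(7/2) = 9/4; t_c = 0
T = 2·9/4 = 9/2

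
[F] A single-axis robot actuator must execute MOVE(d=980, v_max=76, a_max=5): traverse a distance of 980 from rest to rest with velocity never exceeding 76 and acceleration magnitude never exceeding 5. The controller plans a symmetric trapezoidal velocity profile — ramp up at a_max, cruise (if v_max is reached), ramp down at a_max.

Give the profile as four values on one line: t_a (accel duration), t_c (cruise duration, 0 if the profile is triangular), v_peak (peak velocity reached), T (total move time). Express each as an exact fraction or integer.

(v_max)²/a_max = 76²/5 = 5776/5
980 < 5776/5 so t_c = 0
v_peak = √(980·5) = √4900 = 70
t_a = 70/5 = 14; t_c = 0
T = 2·14 = 28

t_a=14 t_c=0 v_peak=70 T=28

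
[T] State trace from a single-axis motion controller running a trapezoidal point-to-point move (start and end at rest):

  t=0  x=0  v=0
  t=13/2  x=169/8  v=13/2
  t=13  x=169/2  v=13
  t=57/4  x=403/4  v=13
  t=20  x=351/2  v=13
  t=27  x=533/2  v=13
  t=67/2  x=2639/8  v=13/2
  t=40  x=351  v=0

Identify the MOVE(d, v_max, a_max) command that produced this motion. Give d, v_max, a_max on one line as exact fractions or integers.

d=351 v_max=13 a_max=1

final state: t=40, x=351, v=0 → d = 351
a_max = (13/2−0)/(13/2−0) = 1
max v = 13 over t∈[13,27] → v_max = 13
check: 13·(13+14) = 351 ✓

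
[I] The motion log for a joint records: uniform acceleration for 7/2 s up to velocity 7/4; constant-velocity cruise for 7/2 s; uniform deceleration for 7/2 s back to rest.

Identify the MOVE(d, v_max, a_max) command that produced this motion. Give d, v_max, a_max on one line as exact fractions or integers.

a_max = (7/4)/(7/2) = 1/2
d_a = ½·7/4·7/2 = 49/16; d_c = 7/4·7/2 = 49/8
d = 2·49/16 + 49/8 = 49/4
t_c = 7/2 > 0 → v_max = v_peak = 7/4

d=49/4 v_max=7/4 a_max=1/2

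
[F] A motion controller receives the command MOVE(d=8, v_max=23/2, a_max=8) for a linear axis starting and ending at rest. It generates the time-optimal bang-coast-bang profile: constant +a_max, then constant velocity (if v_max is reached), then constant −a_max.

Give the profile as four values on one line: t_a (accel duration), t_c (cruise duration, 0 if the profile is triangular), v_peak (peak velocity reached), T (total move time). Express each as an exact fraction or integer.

t_a=1 t_c=0 v_peak=8 T=2

(v_max)²/a_max = (23/2)²/8 = 529/32
8 < 529/32 ⇒ no cruise
v_peak = √(8·8) = √64 = 8
t_a = 8/8 = 1; t_c = 0
T = 2·1 = 2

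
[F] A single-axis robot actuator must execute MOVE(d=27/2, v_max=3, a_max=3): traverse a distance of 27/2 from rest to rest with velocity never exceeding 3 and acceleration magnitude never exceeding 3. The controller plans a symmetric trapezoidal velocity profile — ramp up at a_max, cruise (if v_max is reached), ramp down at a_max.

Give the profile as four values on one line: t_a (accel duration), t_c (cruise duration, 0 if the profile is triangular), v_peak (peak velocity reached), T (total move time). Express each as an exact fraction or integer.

t_a=1 t_c=7/2 v_peak=3 T=11/2

v_max²/a_max = 3²/3 = 3
27/2 ≥ 3 ⇒ cruise phase
t_a = 3/3 = 1; v_peak = 3
d_cruise = 27/2 − 3 = 21/2; t_c = (21/2)/3 = 7/2
T = 2·1 + 7/2 = 11/2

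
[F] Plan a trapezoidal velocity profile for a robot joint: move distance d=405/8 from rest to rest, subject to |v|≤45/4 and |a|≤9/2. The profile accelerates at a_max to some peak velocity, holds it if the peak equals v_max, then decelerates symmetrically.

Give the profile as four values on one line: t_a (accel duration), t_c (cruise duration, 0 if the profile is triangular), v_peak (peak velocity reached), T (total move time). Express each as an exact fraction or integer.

t_a=5/2 t_c=2 v_peak=45/4 T=7

v_max²/a_max = (45/4)²/(9/2) = 225/8
405/8 ≥ 225/8 → trapezoidal
t_a = (45/4)/(9/2) = 5/2; v_peak = 45/4
d_cruise = 405/8 − 225/8 = 45/2; t_c = (45/2)/(45/4) = 2
T = 2·5/2 + 2 = 7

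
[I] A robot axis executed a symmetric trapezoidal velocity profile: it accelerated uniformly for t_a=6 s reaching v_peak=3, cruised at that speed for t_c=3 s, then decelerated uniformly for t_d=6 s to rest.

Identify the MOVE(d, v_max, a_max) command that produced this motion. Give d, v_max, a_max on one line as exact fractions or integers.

d=27 v_max=3 a_max=1/2

a_max = 3/6 = 1/2
d_a = ½·3·6 = 9; d_c = 3·3 = 9
d = 2·9 + 9 = 27
t_c = 3 > 0 ⇒ limit active, v_max = 3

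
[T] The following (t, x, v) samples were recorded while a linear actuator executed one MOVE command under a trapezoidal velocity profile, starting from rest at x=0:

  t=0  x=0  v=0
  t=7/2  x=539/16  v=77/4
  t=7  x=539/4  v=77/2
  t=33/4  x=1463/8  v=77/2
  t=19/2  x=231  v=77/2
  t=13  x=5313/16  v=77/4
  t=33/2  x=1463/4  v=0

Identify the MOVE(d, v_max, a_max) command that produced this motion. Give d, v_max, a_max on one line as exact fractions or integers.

d=1463/4 v_max=77/2 a_max=11/2

final state: t=33/2, x=1463/4, v=0 → d = 1463/4
a_max = (77/4−0)/(7/2−0) = 11/2
max v = 77/2 over t∈[7,19/2] → v_max = 77/2
check: 77/2·(7+5/2) = 1463/4 ✓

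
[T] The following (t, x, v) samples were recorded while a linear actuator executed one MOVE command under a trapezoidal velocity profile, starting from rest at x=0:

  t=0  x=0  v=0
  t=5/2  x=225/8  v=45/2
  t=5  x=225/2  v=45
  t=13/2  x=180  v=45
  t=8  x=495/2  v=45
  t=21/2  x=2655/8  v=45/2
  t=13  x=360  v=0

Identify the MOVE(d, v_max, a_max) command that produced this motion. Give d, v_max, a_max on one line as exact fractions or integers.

final state: t=13, x=360, v=0 → d = 360
a_max = (45/2−0)/(5/2−0) = 9
max v = 45 over t∈[5,8] → v_max = 45
check: 45·(5+3) = 360 ✓

d=360 v_max=45 a_max=9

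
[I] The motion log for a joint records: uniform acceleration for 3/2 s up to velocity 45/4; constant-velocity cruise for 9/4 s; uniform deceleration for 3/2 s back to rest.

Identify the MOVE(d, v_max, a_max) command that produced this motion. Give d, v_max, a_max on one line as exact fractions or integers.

d=675/16 v_max=45/4 a_max=15/2

a_max = (45/4)/(3/2) = 15/2
d_a = ½·45/4·3/2 = 135/16; d_c = 45/4·9/4 = 405/16
d = 2·135/16 + 405/16 = 675/16
t_c = 9/4 > 0 so v_max = 45/4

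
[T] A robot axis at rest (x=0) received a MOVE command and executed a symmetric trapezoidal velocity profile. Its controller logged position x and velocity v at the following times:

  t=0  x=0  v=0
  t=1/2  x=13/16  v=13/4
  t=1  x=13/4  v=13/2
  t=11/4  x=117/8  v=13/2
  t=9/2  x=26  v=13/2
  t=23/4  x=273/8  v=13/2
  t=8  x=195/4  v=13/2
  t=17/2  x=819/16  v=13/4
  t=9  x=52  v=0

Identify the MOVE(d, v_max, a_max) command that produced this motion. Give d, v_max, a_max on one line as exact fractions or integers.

d=52 v_max=13/2 a_max=13/2

final state: t=9, x=52, v=0 → d = 52
a_max = (13/4−0)/(1/2−0) = 13/2
max v = 13/2 over t∈[1,8] → v_max = 13/2
check: 13/2·(1+7) = 52 ✓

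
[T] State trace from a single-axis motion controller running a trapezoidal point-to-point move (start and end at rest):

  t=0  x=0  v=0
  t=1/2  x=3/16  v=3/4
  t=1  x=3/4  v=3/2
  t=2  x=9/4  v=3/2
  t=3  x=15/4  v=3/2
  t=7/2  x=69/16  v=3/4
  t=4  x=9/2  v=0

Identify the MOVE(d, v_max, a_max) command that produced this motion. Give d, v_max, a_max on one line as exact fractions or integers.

final state: t=4, x=9/2, v=0 → d = 9/2
a_max = (3/4−0)/(1/2−0) = 3/2
max v = 3/2 over t∈[1,3] → v_max = 3/2
check: 3/2·(1+2) = 9/2 ✓

d=9/2 v_max=3/2 a_max=3/2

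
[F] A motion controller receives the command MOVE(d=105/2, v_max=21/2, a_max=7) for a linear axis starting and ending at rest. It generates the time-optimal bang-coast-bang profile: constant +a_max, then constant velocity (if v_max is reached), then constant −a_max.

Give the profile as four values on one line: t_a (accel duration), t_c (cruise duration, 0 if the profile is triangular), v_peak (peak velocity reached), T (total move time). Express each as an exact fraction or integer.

(v_max)²/a_max = (21/2)²/7 = 63/4
105/2 ≥ 63/4 ⇒ cruise phase
t_a = (21/2)/7 = 3/2; v_peak = 21/2
d_cruise = 105/2 − 63/4 = 147/4; t_c = (147/4)/(21/2) = 7/2
T = 2·3/2 + 7/2 = 13/2

t_a=3/2 t_c=7/2 v_peak=21/2 T=13/2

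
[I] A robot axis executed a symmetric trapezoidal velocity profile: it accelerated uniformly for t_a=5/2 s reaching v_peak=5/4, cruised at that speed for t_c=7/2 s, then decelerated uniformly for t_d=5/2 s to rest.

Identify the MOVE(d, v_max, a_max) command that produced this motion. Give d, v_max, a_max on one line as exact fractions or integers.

a_max = (5/4)/(5/2) = 1/2
d_a = ½·5/4·5/2 = 25/16; d_c = 5/4·7/2 = 35/8
d = 2·25/16 + 35/8 = 15/2
t_c = 7/2 > 0 ⇒ limit active, v_max = 5/4

d=15/2 v_max=5/4 a_max=1/2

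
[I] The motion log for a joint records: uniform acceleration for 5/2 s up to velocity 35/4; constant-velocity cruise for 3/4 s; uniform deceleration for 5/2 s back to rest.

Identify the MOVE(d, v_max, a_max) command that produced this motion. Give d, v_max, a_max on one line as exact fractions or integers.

a_max = (35/4)/(5/2) = 7/2
d_a = ½·35/4·5/2 = 175/16; d_c = 35/4·3/4 = 105/16
d = 2·175/16 + 105/16 = 455/16
t_c = 3/4 > 0 ⇒ limit active, v_max = 35/4

d=455/16 v_max=35/4 a_max=7/2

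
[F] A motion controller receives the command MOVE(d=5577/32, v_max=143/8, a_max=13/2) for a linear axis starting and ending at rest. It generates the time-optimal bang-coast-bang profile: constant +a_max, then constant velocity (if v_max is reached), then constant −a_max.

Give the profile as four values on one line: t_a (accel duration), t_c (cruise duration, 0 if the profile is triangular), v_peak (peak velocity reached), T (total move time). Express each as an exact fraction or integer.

(v_max)²/a_max = (143/8)²/(13/2) = 1573/32
5577/32 ≥ 1573/32 ⇒ cruise phase
t_a = (143/8)/(13/2) = 11/4; v_peak = 143/8
d_cruise = 5577/32 − 1573/32 = 1001/8; t_c = (1001/8)/(143/8) = 7
T = 2·11/4 + 7 = 25/2

t_a=11/4 t_c=7 v_peak=143/8 T=25/2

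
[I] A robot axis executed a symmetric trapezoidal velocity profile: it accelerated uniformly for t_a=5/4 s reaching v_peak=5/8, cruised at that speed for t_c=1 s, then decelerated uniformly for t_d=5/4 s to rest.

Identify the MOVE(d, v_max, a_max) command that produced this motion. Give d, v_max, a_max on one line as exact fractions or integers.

d=45/32 v_max=5/8 a_max=1/2

a_max = (5/8)/(5/4) = 1/2
d_a = ½·5/8·5/4 = 25/64; d_c = 5/8·1 = 5/8
d = 2·25/64 + 5/8 = 45/32
t_c = 1 > 0 so v_max = 5/8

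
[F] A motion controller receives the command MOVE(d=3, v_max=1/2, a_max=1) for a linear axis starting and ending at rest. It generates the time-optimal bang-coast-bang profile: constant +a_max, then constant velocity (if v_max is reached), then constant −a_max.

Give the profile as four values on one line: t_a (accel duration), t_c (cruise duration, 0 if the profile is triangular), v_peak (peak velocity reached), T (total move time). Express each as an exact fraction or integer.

vₘ²/aₘ = (1/2)²/1 = 1/4
3 ≥ 1/4 so v_max reached
t_a = (1/2)/1 = 1/2; v_peak = 1/2
d_cruise = 3 − 1/4 = 11/4; t_c = (11/4)/(1/2) = 11/2
T = 2·1/2 + 11/2 = 13/2

t_a=1/2 t_c=11/2 v_peak=1/2 T=13/2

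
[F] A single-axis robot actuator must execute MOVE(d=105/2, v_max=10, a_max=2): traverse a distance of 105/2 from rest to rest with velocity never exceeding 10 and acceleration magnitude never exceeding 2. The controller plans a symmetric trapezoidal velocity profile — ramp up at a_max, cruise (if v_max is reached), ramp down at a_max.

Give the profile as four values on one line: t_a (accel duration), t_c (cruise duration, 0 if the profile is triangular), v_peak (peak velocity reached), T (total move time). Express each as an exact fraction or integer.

v_max²/a_max = 10²/2 = 50
105/2 ≥ 50 → trapezoidal
t_a = 10/2 = 5; v_peak = 10
d_cruise = 105/2 − 50 = 5/2; t_c = (5/2)/10 = 1/4
T = 2·5 + 1/4 = 41/4

t_a=5 t_c=1/4 v_peak=10 T=41/4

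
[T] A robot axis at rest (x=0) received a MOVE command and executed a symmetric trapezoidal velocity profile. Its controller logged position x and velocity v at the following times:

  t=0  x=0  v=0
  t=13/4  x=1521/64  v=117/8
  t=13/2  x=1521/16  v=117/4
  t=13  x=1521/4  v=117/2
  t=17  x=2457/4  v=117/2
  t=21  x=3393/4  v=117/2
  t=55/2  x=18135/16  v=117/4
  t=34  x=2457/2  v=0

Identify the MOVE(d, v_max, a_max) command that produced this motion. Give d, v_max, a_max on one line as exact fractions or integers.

final state: t=34, x=2457/2, v=0 → d = 2457/2
a_max = (117/8−0)/(13/4−0) = 9/2
max v = 117/2 over t∈[13,21] → v_max = 117/2
check: 117/2·(13+8) = 2457/2 ✓

d=2457/2 v_max=117/2 a_max=9/2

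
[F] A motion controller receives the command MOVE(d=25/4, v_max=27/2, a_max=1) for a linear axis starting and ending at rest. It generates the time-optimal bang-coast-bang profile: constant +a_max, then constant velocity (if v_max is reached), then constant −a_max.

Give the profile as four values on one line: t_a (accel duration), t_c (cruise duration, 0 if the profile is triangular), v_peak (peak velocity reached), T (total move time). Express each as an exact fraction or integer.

(v_max)²/a_max = (27/2)²/1 = 729/4
25/4 < 729/4 so t_c = 0
v_peak = √(25/4·1) = √(25/4) = 5/2
t_a = (5/2)/1 = 5/2; t_c = 0
T = 2·5/2 = 5

t_a=5/2 t_c=0 v_peak=5/2 T=5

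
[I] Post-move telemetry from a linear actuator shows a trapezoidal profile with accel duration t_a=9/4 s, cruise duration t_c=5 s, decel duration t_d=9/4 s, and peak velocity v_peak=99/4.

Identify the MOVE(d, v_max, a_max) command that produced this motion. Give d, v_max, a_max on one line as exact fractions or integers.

a_max = (99/4)/(9/4) = 11
d_a = ½·99/4·9/4 = 891/32; d_c = 99/4·5 = 495/4
d = 2·891/32 + 495/4 = 2871/16
t_c = 5 > 0 so v_max = 99/4

d=2871/16 v_max=99/4 a_max=11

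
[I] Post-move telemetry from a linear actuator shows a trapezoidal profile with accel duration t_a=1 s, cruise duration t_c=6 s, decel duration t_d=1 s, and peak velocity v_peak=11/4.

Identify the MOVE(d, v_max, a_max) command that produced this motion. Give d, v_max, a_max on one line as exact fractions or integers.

a_max = (11/4)/1 = 11/4
d_a = ½·11/4·1 = 11/8; d_c = 11/4·6 = 33/2
d = 2·11/8 + 33/2 = 77/4
t_c = 6 > 0 → v_max = v_peak = 11/4

d=77/4 v_max=11/4 a_max=11/4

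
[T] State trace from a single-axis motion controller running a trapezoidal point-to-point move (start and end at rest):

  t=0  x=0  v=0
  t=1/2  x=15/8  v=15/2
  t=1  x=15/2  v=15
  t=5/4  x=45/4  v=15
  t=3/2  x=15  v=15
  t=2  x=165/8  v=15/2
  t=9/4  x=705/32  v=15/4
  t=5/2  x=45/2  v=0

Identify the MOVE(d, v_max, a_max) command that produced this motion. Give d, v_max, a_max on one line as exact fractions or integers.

d=45/2 v_max=15 a_max=15

final state: t=5/2, x=45/2, v=0 → d = 45/2
a_max = (15/2−0)/(1/2−0) = 15
max v = 15 over t∈[1,3/2] → v_max = 15
check: 15·(1+1/2) = 45/2 ✓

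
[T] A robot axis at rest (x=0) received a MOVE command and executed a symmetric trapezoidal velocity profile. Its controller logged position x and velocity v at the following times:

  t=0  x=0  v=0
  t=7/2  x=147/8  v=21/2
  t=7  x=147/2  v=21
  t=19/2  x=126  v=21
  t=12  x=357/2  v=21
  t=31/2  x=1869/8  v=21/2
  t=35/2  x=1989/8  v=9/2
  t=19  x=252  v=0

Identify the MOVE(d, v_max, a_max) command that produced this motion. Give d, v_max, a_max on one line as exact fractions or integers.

final state: t=19, x=252, v=0 → d = 252
a_max = (21/2−0)/(7/2−0) = 3
max v = 21 over t∈[7,12] → v_max = 21
check: 21·(7+5) = 252 ✓

d=252 v_max=21 a_max=3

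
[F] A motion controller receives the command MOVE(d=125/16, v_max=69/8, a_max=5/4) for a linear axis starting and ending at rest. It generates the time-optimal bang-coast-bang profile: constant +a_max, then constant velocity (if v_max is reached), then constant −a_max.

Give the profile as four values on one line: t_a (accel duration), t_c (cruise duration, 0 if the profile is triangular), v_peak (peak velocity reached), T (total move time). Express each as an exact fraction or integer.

v_max²/a_max = (69/8)²/(5/4) = 4761/80
125/16 < 4761/80 ⇒ no cruise
v_peak = √(125/16·5/4) = √(625/64) = 25/8
t_a = (25/8)/(5/4) = 5/2; t_c = 0
T = 2·5/2 = 5

t_a=5/2 t_c=0 v_peak=25/8 T=5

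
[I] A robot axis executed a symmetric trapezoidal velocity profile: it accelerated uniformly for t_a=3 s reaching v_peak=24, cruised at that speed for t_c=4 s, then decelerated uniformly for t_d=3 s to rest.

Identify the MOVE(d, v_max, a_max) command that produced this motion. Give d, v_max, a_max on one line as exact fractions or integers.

d=168 v_max=24 a_max=8

a_max = 24/3 = 8
d_a = ½·24·3 = 36; d_c = 24·4 = 96
d = 2·36 + 96 = 168
t_c = 4 > 0 ⇒ limit active, v_max = 24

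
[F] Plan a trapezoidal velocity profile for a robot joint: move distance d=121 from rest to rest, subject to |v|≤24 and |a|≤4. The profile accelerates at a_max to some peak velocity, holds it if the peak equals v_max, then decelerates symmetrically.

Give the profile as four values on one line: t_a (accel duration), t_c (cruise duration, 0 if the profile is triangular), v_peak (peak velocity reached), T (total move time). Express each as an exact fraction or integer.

vₘ²/aₘ = 24²/4 = 144
121 < 144 → triangular
v_peak = √(121·4) = √484 = 22
t_a = 22/4 = 11/2; t_c = 0
T = 2·11/2 = 11

t_a=11/2 t_c=0 v_peak=22 T=11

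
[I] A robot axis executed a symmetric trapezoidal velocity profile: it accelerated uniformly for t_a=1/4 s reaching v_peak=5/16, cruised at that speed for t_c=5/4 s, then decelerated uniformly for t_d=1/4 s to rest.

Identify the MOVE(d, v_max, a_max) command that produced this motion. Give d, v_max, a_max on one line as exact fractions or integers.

d=15/32 v_max=5/16 a_max=5/4

a_max = (5/16)/(1/4) = 5/4
d_a = ½·5/16·1/4 = 5/128; d_c = 5/16·5/4 = 25/64
d = 2·5/128 + 25/64 = 15/32
t_c = 5/4 > 0 → v_max = v_peak = 5/16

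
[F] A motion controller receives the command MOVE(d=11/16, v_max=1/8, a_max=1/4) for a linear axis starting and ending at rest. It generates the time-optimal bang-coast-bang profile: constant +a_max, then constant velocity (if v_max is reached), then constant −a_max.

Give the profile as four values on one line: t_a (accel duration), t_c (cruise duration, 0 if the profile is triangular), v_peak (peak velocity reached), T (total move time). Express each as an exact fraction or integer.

(v_max)²/a_max = (1/8)²/(1/4) = 1/16
11/16 ≥ 1/16 ⇒ cruise phase
t_a = (1/8)/(1/4) = 1/2; v_peak = 1/8
d_cruise = 11/16 − 1/16 = 5/8; t_c = (5/8)/(1/8) = 5
T = 2·1/2 + 5 = 6

t_a=1/2 t_c=5 v_peak=1/8 T=6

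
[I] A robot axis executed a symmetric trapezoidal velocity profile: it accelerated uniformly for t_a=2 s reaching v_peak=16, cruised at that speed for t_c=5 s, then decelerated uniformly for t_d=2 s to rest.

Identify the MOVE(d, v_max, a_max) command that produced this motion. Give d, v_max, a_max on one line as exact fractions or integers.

a_max = 16/2 = 8
d_a = ½·16·2 = 16; d_c = 16·5 = 80
d = 2·16 + 80 = 112
t_c = 5 > 0 → v_max = v_peak = 16

d=112 v_max=16 a_max=8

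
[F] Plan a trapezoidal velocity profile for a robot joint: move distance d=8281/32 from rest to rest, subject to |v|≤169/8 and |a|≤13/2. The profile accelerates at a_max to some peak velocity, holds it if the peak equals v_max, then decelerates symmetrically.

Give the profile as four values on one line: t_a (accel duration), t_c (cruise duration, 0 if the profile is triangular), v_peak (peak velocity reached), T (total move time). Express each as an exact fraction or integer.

(v_max)²/a_max = (169/8)²/(13/2) = 2197/32
8281/32 ≥ 2197/32 → trapezoidal
t_a = (169/8)/(13/2) = 13/4; v_peak = 169/8
d_cruise = 8281/32 − 2197/32 = 1521/8; t_c = (1521/8)/(169/8) = 9
T = 2·13/4 + 9 = 31/2

t_a=13/4 t_c=9 v_peak=169/8 T=31/2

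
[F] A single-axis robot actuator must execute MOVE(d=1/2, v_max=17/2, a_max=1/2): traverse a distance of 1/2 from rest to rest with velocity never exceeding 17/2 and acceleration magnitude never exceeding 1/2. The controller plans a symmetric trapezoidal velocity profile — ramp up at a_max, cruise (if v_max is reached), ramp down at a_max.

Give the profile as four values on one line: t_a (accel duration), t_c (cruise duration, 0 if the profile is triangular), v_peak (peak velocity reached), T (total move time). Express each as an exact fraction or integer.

v_max²/a_max = (17/2)²/(1/2) = 289/2
1/2 < 289/2 → triangular
v_peak = √(1/2·1/2) = √(1/4) = 1/2
t_a = (1/2)/(1/2) = 1; t_c = 0
T = 2·1 = 2

t_a=1 t_c=0 v_peak=1/2 T=2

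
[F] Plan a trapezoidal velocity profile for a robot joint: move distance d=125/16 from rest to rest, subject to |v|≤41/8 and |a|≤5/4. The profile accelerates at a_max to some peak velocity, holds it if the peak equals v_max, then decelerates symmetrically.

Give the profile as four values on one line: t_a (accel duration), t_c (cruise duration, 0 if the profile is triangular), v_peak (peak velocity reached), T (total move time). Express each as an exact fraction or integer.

t_a=5/2 t_c=0 v_peak=25/8 T=5

vₘ²/aₘ = (41/8)²/(5/4) = 1681/80
125/16 < 1681/80 ⇒ no cruise
v_peak = √(125/16·5/4) = √(625/64) = 25/8
t_a = (25/8)/(5/4) = 5/2; t_c = 0
T = 2·5/2 = 5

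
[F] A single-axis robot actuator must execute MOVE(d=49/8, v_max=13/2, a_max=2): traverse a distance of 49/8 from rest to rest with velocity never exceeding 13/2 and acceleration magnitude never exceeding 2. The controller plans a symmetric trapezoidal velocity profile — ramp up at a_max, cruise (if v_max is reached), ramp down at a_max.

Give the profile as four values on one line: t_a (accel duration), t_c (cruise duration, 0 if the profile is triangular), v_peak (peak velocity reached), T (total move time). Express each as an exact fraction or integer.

v_max²/a_max = (13/2)²/2 = 169/8
49/8 < 169/8 → triangular
v_peak = √(49/8·2) = √(49/4) = 7/2
t_a = (7/2)/2 = 7/4; t_c = 0
T = 2·7/4 = 7/2

t_a=7/4 t_c=0 v_peak=7/2 T=7/2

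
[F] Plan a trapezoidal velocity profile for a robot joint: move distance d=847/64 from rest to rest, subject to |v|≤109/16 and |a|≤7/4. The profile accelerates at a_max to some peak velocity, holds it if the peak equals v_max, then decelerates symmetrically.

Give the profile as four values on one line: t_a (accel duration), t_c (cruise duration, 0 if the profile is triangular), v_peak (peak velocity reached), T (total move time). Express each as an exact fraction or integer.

t_a=11/4 t_c=0 v_peak=77/16 T=11/2

(v_max)²/a_max = (109/16)²/(7/4) = 11881/448
847/64 < 11881/448 → triangular
v_peak = √(847/64·7/4) = √(5929/256) = 77/16
t_a = (77/16)/(7/4) = 11/4; t_c = 0
T = 2·11/4 = 11/2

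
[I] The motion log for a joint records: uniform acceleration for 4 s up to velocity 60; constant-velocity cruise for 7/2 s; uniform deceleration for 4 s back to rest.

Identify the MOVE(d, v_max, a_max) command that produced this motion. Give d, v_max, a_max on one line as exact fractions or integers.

a_max = 60/4 = 15
d_a = ½·60·4 = 120; d_c = 60·7/2 = 210
d = 2·120 + 210 = 450
t_c = 7/2 > 0 → v_max = v_peak = 60

d=450 v_max=60 a_max=15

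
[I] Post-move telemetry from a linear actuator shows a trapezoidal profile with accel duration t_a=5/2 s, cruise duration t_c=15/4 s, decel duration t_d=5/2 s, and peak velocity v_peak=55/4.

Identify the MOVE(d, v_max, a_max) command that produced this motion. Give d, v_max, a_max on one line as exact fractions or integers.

d=1375/16 v_max=55/4 a_max=11/2

a_max = (55/4)/(5/2) = 11/2
d_a = ½·55/4·5/2 = 275/16; d_c = 55/4·15/4 = 825/16
d = 2·275/16 + 825/16 = 1375/16
t_c = 15/4 > 0 → v_max = v_peak = 55/4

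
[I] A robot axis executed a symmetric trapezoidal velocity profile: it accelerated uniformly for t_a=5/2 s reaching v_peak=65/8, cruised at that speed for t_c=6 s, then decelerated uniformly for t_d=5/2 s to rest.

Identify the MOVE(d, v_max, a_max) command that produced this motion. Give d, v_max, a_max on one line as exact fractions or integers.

d=1105/16 v_max=65/8 a_max=13/4

a_max = (65/8)/(5/2) = 13/4
d_a = ½·65/8·5/2 = 325/32; d_c = 65/8·6 = 195/4
d = 2·325/32 + 195/4 = 1105/16
t_c = 6 > 0 → v_max = v_peak = 65/8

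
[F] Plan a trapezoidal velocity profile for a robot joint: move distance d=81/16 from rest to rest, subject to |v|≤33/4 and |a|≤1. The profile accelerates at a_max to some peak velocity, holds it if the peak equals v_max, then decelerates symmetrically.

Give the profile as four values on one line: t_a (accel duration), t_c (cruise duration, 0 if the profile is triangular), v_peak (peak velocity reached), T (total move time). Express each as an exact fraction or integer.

v_max²/a_max = (33/4)²/1 = 1089/16
81/16 < 1089/16 ⇒ no cruise
v_peak = √(81/16·1) = √(81/16) = 9/4
t_a = (9/4)/1 = 9/4; t_c = 0
T = 2·9/4 = 9/2

t_a=9/4 t_c=0 v_peak=9/4 T=9/2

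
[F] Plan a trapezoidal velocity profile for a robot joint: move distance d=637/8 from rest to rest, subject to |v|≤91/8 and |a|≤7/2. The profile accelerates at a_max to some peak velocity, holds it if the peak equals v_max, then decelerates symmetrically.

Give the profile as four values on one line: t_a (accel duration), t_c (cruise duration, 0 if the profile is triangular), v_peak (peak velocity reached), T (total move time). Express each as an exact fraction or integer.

vₘ²/aₘ = (91/8)²/(7/2) = 1183/32
637/8 ≥ 1183/32 → trapezoidal
t_a = (91/8)/(7/2) = 13/4; v_peak = 91/8
d_cruise = 637/8 − 1183/32 = 1365/32; t_c = (1365/32)/(91/8) = 15/4
T = 2·13/4 + 15/4 = 41/4

t_a=13/4 t_c=15/4 v_peak=91/8 T=41/4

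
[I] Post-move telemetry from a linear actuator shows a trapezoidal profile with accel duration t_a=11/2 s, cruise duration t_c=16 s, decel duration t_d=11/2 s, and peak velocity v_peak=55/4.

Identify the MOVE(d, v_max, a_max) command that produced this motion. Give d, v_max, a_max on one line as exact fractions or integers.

d=2365/8 v_max=55/4 a_max=5/2

a_max = (55/4)/(11/2) = 5/2
d_a = ½·55/4·11/2 = 605/16; d_c = 55/4·16 = 220
d = 2·605/16 + 220 = 2365/8
t_c = 16 > 0 so v_max = 55/4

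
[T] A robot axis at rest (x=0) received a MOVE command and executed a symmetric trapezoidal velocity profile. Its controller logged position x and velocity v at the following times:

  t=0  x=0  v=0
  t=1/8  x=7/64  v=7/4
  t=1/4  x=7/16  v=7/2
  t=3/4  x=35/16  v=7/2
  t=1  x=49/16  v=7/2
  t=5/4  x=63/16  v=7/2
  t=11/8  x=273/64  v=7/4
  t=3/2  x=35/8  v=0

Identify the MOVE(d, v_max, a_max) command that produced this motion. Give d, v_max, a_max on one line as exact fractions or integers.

d=35/8 v_max=7/2 a_max=14

final state: t=3/2, x=35/8, v=0 → d = 35/8
a_max = (7/4−0)/(1/8−0) = 14
max v = 7/2 over t∈[1/4,5/4] → v_max = 7/2
check: 7/2·(1/4+1) = 35/8 ✓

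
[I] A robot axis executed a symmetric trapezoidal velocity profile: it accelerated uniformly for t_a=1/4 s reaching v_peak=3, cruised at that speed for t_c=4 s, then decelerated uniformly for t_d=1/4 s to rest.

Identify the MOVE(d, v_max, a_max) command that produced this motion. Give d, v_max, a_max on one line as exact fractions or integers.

d=51/4 v_max=3 a_max=12

a_max = 3/(1/4) = 12
d_a = ½·3·1/4 = 3/8; d_c = 3·4 = 12
d = 2·3/8 + 12 = 51/4
t_c = 4 > 0 → v_max = v_peak = 3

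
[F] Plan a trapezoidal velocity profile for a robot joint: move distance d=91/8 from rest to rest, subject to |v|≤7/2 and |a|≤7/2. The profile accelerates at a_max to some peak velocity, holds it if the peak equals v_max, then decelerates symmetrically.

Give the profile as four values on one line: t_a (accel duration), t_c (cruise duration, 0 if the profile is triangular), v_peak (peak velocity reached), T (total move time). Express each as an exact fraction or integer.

(v_max)²/a_max = (7/2)²/(7/2) = 7/2
91/8 ≥ 7/2 ⇒ cruise phase
t_a = (7/2)/(7/2) = 1; v_peak = 7/2
d_cruise = 91/8 − 7/2 = 63/8; t_c = (63/8)/(7/2) = 9/4
T = 2·1 + 9/4 = 17/4

t_a=1 t_c=9/4 v_peak=7/2 T=17/4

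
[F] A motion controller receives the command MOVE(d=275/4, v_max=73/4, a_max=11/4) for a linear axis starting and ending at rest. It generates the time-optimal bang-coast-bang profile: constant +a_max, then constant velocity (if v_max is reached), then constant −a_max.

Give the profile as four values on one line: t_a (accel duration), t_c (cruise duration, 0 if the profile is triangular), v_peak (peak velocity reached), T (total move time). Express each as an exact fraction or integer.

(v_max)²/a_max = (73/4)²/(11/4) = 5329/44
275/4 < 5329/44 so t_c = 0
v_peak = √(275/4·11/4) = √(3025/16) = 55/4
t_a = (55/4)/(11/4) = 5; t_c = 0
T = 2·5 = 10

t_a=5 t_c=0 v_peak=55/4 T=10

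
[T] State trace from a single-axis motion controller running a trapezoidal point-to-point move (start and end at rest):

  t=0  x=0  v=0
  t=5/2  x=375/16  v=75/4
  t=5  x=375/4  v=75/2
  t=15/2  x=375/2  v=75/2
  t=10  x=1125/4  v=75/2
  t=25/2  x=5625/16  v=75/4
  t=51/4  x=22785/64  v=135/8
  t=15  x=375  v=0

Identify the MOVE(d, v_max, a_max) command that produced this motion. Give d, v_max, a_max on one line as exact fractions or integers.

d=375 v_max=75/2 a_max=15/2

final state: t=15, x=375, v=0 → d = 375
a_max = (75/4−0)/(5/2−0) = 15/2
max v = 75/2 over t∈[5,10] → v_max = 75/2
check: 75/2·(5+5) = 375 ✓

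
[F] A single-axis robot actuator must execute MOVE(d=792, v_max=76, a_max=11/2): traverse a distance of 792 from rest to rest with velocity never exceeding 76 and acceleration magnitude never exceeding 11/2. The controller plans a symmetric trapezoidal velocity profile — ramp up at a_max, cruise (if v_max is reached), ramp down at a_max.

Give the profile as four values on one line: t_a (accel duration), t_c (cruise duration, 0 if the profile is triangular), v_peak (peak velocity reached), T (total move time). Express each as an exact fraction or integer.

vₘ²/aₘ = 76²/(11/2) = 11552/11
792 < 11552/11 → triangular
v_peak = √(792·11/2) = √4356 = 66
t_a = 66/(11/2) = 12; t_c = 0
T = 2·12 = 24

t_a=12 t_c=0 v_peak=66 T=24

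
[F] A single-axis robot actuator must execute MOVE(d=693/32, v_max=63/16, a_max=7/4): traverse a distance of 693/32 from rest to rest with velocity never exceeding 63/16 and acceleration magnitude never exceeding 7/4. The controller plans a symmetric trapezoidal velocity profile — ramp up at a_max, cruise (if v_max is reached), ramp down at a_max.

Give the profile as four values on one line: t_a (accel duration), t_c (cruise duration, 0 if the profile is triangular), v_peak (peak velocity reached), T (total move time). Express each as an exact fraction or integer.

t_a=9/4 t_c=13/4 v_peak=63/16 T=31/4

vₘ²/aₘ = (63/16)²/(7/4) = 567/64
693/32 ≥ 567/64 so v_max reached
t_a = (63/16)/(7/4) = 9/4; v_peak = 63/16
d_cruise = 693/32 − 567/64 = 819/64; t_c = (819/64)/(63/16) = 13/4
T = 2·9/4 + 13/4 = 31/4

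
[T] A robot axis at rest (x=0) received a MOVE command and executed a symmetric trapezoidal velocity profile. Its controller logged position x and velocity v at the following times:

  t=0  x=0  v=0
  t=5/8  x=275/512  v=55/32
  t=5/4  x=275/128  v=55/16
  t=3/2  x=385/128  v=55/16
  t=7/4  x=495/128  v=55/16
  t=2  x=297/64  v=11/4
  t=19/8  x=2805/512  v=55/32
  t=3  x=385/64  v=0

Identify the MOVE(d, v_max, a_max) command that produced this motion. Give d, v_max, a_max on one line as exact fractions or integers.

final state: t=3, x=385/64, v=0 → d = 385/64
a_max = (55/32−0)/(5/8−0) = 11/4
max v = 55/16 over t∈[5/4,7/4] → v_max = 55/16
check: 55/16·(5/4+1/2) = 385/64 ✓

d=385/64 v_max=55/16 a_max=11/4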